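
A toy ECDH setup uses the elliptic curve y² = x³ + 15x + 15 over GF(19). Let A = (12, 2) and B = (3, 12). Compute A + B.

(12, 2) + (3, 12). λ = (12 - 2)/(3 - 12) ≡ 10/10 mod 19. 10⁻¹ ≡ 2 (mod 19), so λ ≡ 1.
  x = λ² - 12 - 3 = 1 - 15 ≡ 5; y = λ·(12 - 5) - 2 ≡ 5. → (5, 5)

(5, 5)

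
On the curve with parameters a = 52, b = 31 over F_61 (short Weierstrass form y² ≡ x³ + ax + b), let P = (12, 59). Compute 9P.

Repeated addition: build up to 9P.
2P: tangent at (12, 59): λ = (3·12² + 52)/(2·59) ≡ 57/57. 57⁻¹ ≡ 15 (mod 61), so λ ≡ 57·15 ≡ 1.
  x = λ² - 12 - 12 = 1 - 24 ≡ 38; y = λ·(12 - 38) - 59 ≡ 37. → (38, 37)
3P: (38, 37) + (12, 59). λ = (59 - 37)/(12 - 38) ≡ 22/35 mod 61. 35⁻¹ ≡ 7 (mod 61), so λ ≡ 32.
  x = λ² - 38 - 12 = 1024 - 50 ≡ 59; y = λ·(38 - 59) - 37 ≡ 23. → (59, 23)
4P: (59, 23) + (12, 59). λ = (59 - 23)/(12 - 59) ≡ 36/14 mod 61. 14⁻¹ ≡ 48 (mod 61), so λ ≡ 20.
  x = λ² - 59 - 12 = 400 - 71 ≡ 24; y = λ·(59 - 24) - 23 ≡ 6. → (24, 6)
5P: (24, 6) + (12, 59). λ = (59 - 6)/(12 - 24) ≡ 53/49 mod 61. 49⁻¹ ≡ 5 (mod 61) since 49·5 = 245 ≡ 1, so λ ≡ 21.
  x = λ² - 24 - 12 = 441 - 36 ≡ 39; y = λ·(24 - 39) - 6 ≡ 45. → (39, 45)
6P: (39, 45) + (12, 59). λ = (59 - 45)/(12 - 39) ≡ 14/34 mod 61. 34⁻¹ ≡ 9 (mod 61), so λ ≡ 4.
  x = λ² - 39 - 12 = 16 - 51 ≡ 26; y = λ·(39 - 26) - 45 ≡ 7. → (26, 7)
7P: (26, 7) + (12, 59). λ = (59 - 7)/(12 - 26) ≡ 52/47 mod 61. 47⁻¹ ≡ 13 (mod 61) since 47·13 = 611 ≡ 1, so λ ≡ 5.
  x = λ² - 26 - 12 = 25 - 38 ≡ 48; y = λ·(26 - 48) - 7 ≡ 5. → (48, 5)
8P: (48, 5) + (12, 59). λ = (59 - 5)/(12 - 48) ≡ 54/25 mod 61. 25⁻¹ ≡ 22 (mod 61), so λ ≡ 29.
  x = λ² - 48 - 12 = 841 - 60 ≡ 49; y = λ·(48 - 49) - 5 ≡ 27. → (49, 27)
9P: (49, 27) + (12, 59). λ = (59 - 27)/(12 - 49) ≡ 32/24 mod 61. 24⁻¹ ≡ 28 (mod 61) since 24·28 = 672 ≡ 1, so λ ≡ 42.
  x = λ² - 49 - 12 = 1764 - 61 ≡ 56; y = λ·(49 - 56) - 27 ≡ 45. → (56, 45)

(56, 45)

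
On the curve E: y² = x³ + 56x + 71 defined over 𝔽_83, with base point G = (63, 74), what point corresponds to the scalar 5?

(9, 15)

Double-and-add on 5 = (101)₂. Start with G = (63, 74) for the leading 1-bit.
double: tangent at (63, 74): λ = (3·63² + 56)/(2·74) ≡ 11/65. 65⁻¹ ≡ 23 (mod 83) since 65·23 = 1495 ≡ 1, so λ ≡ 11·23 ≡ 4.
  x = λ² - 63 - 63 = 16 - 126 ≡ 56; y = λ·(63 - 56) - 74 ≡ 37. → (56, 37)
double: tangent at (56, 37): λ = (3·56² + 56)/(2·37) ≡ 2/74. 74⁻¹ ≡ 46 (mod 83), so λ ≡ 2·46 ≡ 9.
  x = λ² - 56 - 56 = 81 - 112 ≡ 52; y = λ·(56 - 52) - 37 ≡ 82. → (52, 82)
add G: (52, 82) + (63, 74). λ = (74 - 82)/(63 - 52) ≡ 75/11 mod 83. 11⁻¹ ≡ 68 (mod 83), so λ ≡ 37.
  x = λ² - 52 - 63 = 1369 - 115 ≡ 9; y = λ·(52 - 9) - 82 ≡ 15. → (9, 15)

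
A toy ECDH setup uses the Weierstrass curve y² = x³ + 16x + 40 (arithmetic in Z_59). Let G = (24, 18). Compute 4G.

(34, 57)

Double-and-add on 4 = (100)₂. Start with G = (24, 18) for the leading 1-bit.
double: tangent at (24, 18): λ = (3·24² + 16)/(2·18) ≡ 33/36. 36⁻¹ ≡ 41 (mod 59), so λ ≡ 33·41 ≡ 55.
  x = λ² - 24 - 24 = 3025 - 48 ≡ 27; y = λ·(24 - 27) - 18 ≡ 53. → (27, 53)
double: tangent at (27, 53): λ = (3·27² + 16)/(2·53) ≡ 20/47. 47⁻¹ ≡ 54 (mod 59), so λ ≡ 20·54 ≡ 18.
  x = λ² - 27 - 27 = 324 - 54 ≡ 34; y = λ·(27 - 34) - 53 ≡ 57. → (34, 57)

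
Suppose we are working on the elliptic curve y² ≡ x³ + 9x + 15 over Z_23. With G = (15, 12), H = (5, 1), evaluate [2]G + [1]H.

First 2G:
Repeated addition: build up to 2G.
2G: tangent at (15, 12): λ = (3·15² + 9)/(2·12) ≡ 17/1. 1⁻¹ ≡ 1 (mod 23) since 1·1 = 1 ≡ 1, so λ ≡ 17·1 ≡ 17.
  x = λ² - 15 - 15 = 289 - 30 ≡ 6; y = λ·(15 - 6) - 12 ≡ 3. → (6, 3)
2G = (6, 3).
Finally 2G + H:
(6, 3) + (5, 1). λ = (1 - 3)/(5 - 6) ≡ 21/22 mod 23. 22⁻¹ ≡ 22 (mod 23) since 22·22 = 484 ≡ 1, so λ ≡ 2.
  x = λ² - 6 - 5 = 4 - 11 ≡ 16; y = λ·(6 - 16) - 3 ≡ 0. → (16, 0)

(16, 0)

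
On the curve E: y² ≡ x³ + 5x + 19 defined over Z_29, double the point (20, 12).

(12, 3)

tangent at (20, 12): λ = (3·20² + 5)/(2·12) ≡ 16/24. 24⁻¹ ≡ 23 (mod 29) since 24·23 = 552 ≡ 1, so λ ≡ 16·23 ≡ 20.
  x = λ² - 20 - 20 = 400 - 40 ≡ 12; y = λ·(20 - 12) - 12 ≡ 3. → (12, 3)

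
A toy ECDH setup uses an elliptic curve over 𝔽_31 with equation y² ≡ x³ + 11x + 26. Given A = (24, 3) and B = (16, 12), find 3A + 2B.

First 3A:
Repeated addition: build up to 3A.
2A: tangent at (24, 3): λ = (3·24² + 11)/(2·3) ≡ 3/6. 6⁻¹ ≡ 26 (mod 31) since 6·26 = 156 ≡ 1, so λ ≡ 3·26 ≡ 16.
  x = λ² - 24 - 24 = 256 - 48 ≡ 22; y = λ·(24 - 22) - 3 ≡ 29. → (22, 29)
3A: (22, 29) + (24, 3). λ = (3 - 29)/(24 - 22) ≡ 5/2 mod 31. 2⁻¹ ≡ 16 (mod 31) since 2·16 = 32 ≡ 1, so λ ≡ 18.
  x = λ² - 22 - 24 = 324 - 46 ≡ 30; y = λ·(22 - 30) - 29 ≡ 13. → (30, 13)
3A = (30, 13).
Next 2B:
Repeated addition: build up to 2B.
2B: tangent at (16, 12): λ = (3·16² + 11)/(2·12) ≡ 4/24. 24⁻¹ ≡ 22 (mod 31) since 24·22 = 528 ≡ 1, so λ ≡ 4·22 ≡ 26.
  x = λ² - 16 - 16 = 676 - 32 ≡ 24; y = λ·(16 - 24) - 12 ≡ 28. → (24, 28)
2B = (24, 28).
Finally 3A + 2B:
(30, 13) + (24, 28). λ = (28 - 13)/(24 - 30) ≡ 15/25 mod 31. 25⁻¹ ≡ 5 (mod 31) since 25·5 = 125 ≡ 1, so λ ≡ 13.
  x = λ² - 30 - 24 = 169 - 54 ≡ 22; y = λ·(30 - 22) - 13 ≡ 29. → (22, 29)

(22, 29)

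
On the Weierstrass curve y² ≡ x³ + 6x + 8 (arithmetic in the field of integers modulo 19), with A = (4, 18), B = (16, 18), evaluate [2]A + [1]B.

First 2A:
Repeated addition: build up to 2A.
2A: tangent at (4, 18): λ = (3·4² + 6)/(2·18) ≡ 16/17. 17⁻¹ ≡ 9 (mod 19), so λ ≡ 16·9 ≡ 11.
  x = λ² - 4 - 4 = 121 - 8 ≡ 18; y = λ·(4 - 18) - 18 ≡ 18. → (18, 18)
2A = (18, 18).
Finally 2A + B:
(18, 18) + (16, 18). λ = (18 - 18)/(16 - 18) ≡ 0/17 mod 19. 17⁻¹ ≡ 9 (mod 19) since 17·9 = 153 ≡ 1, so λ ≡ 0.
  x = λ² - 18 - 16 = 0 - 34 ≡ 4; y = λ·(18 - 4) - 18 ≡ 1. → (4, 1)

(4, 1)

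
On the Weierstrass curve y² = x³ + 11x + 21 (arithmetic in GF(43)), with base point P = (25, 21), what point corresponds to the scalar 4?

Repeated addition: build up to 4P.
2P: tangent at (25, 21): λ = (3·25² + 11)/(2·21) ≡ 37/42. 42⁻¹ ≡ 42 (mod 43) since 42·42 = 1764 ≡ 1, so λ ≡ 37·42 ≡ 6.
  x = λ² - 25 - 25 = 36 - 50 ≡ 29; y = λ·(25 - 29) - 21 ≡ 41. → (29, 41)
3P: (29, 41) + (25, 21). λ = (21 - 41)/(25 - 29) ≡ 23/39 mod 43. 39⁻¹ ≡ 32 (mod 43), so λ ≡ 5.
  x = λ² - 29 - 25 = 25 - 54 ≡ 14; y = λ·(29 - 14) - 41 ≡ 34. → (14, 34)
4P: (14, 34) + (25, 21). λ = (21 - 34)/(25 - 14) ≡ 30/11 mod 43. 11⁻¹ ≡ 4 (mod 43), so λ ≡ 34.
  x = λ² - 14 - 25 = 1156 - 39 ≡ 42; y = λ·(14 - 42) - 34 ≡ 3. → (42, 3)

(42, 3)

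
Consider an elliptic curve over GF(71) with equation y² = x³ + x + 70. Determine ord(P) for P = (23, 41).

2P: tangent at (23, 41): λ = (3·23² + 1)/(2·41) ≡ 26/11. 11⁻¹ ≡ 13 (mod 71) since 11·13 = 143 ≡ 1, so λ ≡ 26·13 ≡ 54.
  x = λ² - 23 - 23 = 2916 - 46 ≡ 30; y = λ·(23 - 30) - 41 ≡ 7. → (30, 7)
3P: (30, 7) + (23, 41). λ = (41 - 7)/(23 - 30) ≡ 34/64 mod 71. 64⁻¹ ≡ 10 (mod 71), so λ ≡ 56.
  x = λ² - 30 - 23 = 3136 - 53 ≡ 30; y = λ·(30 - 30) - 7 ≡ 64. → (30, 64)
4P: (30, 64) + (23, 41). λ = (41 - 64)/(23 - 30) ≡ 48/64 mod 71. 64⁻¹ ≡ 10 (mod 71), so λ ≡ 54.
  x = λ² - 30 - 23 = 2916 - 53 ≡ 23; y = λ·(30 - 23) - 64 ≡ 30. → (23, 30)
5P: (23, 30) + (23, 41): same x and y₁ ≡ -y₂, so the sum is O.
5P = O, so the order is 5.

5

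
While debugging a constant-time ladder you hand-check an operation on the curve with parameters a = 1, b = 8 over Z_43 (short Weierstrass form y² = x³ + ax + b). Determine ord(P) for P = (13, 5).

2P: tangent at (13, 5): λ = (3·13² + 1)/(2·5) ≡ 35/10. 10⁻¹ ≡ 13 (mod 43) since 10·13 = 130 ≡ 1, so λ ≡ 35·13 ≡ 25.
  x = λ² - 13 - 13 = 625 - 26 ≡ 40; y = λ·(13 - 40) - 5 ≡ 8. → (40, 8)
3P: (40, 8) + (13, 5). λ = (5 - 8)/(13 - 40) ≡ 40/16 mod 43. 16⁻¹ ≡ 35 (mod 43), so λ ≡ 24.
  x = λ² - 40 - 13 = 576 - 53 ≡ 7; y = λ·(40 - 7) - 8 ≡ 10. → (7, 10)
4P: (7, 10) + (13, 5). λ = (5 - 10)/(13 - 7) ≡ 38/6 mod 43. 6⁻¹ ≡ 36 (mod 43), so λ ≡ 35.
  x = λ² - 7 - 13 = 1225 - 20 ≡ 1; y = λ·(7 - 1) - 10 ≡ 28. → (1, 28)
5P: (1, 28) + (13, 5). λ = (5 - 28)/(13 - 1) ≡ 20/12 mod 43. 12⁻¹ ≡ 18 (mod 43) since 12·18 = 216 ≡ 1, so λ ≡ 16.
  x = λ² - 1 - 13 = 256 - 14 ≡ 27; y = λ·(1 - 27) - 28 ≡ 29. → (27, 29)
6P: (27, 29) + (13, 5). λ = (5 - 29)/(13 - 27) ≡ 19/29 mod 43. 29⁻¹ ≡ 3 (mod 43), so λ ≡ 14.
  x = λ² - 27 - 13 = 196 - 40 ≡ 27; y = λ·(27 - 27) - 29 ≡ 14. → (27, 14)
7P: (27, 14) + (13, 5). λ = (5 - 14)/(13 - 27) ≡ 34/29 mod 43. 29⁻¹ ≡ 3 (mod 43), so λ ≡ 16.
  x = λ² - 27 - 13 = 256 - 40 ≡ 1; y = λ·(27 - 1) - 14 ≡ 15. → (1, 15)
8P: (1, 15) + (13, 5). λ = (5 - 15)/(13 - 1) ≡ 33/12 mod 43. 12⁻¹ ≡ 18 (mod 43) since 12·18 = 216 ≡ 1, so λ ≡ 35.
  x = λ² - 1 - 13 = 1225 - 14 ≡ 7; y = λ·(1 - 7) - 15 ≡ 33. → (7, 33)
9P: (7, 33) + (13, 5). λ = (5 - 33)/(13 - 7) ≡ 15/6 mod 43. 6⁻¹ ≡ 36 (mod 43) since 6·36 = 216 ≡ 1, so λ ≡ 24.
  x = λ² - 7 - 13 = 576 - 20 ≡ 40; y = λ·(7 - 40) - 33 ≡ 35. → (40, 35)
10P: (40, 35) + (13, 5). λ = (5 - 35)/(13 - 40) ≡ 13/16 mod 43. 16⁻¹ ≡ 35 (mod 43) since 16·35 = 560 ≡ 1, so λ ≡ 25.
  x = λ² - 40 - 13 = 625 - 53 ≡ 13; y = λ·(40 - 13) - 35 ≡ 38. → (13, 38)
11P: (13, 38) + (13, 5): same x and y₁ ≡ -y₂, so the sum is O.
11P = O, so the order is 11.

11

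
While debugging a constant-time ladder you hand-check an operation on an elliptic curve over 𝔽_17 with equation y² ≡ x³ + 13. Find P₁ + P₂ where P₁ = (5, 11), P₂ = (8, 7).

(2, 2)

(5, 11) + (8, 7). λ = (7 - 11)/(8 - 5) ≡ 13/3 mod 17. 3⁻¹ ≡ 6 (mod 17), so λ ≡ 10.
  x = λ² - 5 - 8 = 100 - 13 ≡ 2; y = λ·(5 - 2) - 11 ≡ 2. → (2, 2)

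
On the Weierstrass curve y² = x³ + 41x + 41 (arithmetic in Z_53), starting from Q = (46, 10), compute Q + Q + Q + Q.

(45, 46)

Repeated addition: build up to 4Q.
2Q: tangent at (46, 10): λ = (3·46² + 41)/(2·10) ≡ 29/20. 20⁻¹ ≡ 8 (mod 53) since 20·8 = 160 ≡ 1, so λ ≡ 29·8 ≡ 20.
  x = λ² - 46 - 46 = 400 - 92 ≡ 43; y = λ·(46 - 43) - 10 ≡ 50. → (43, 50)
3Q: (43, 50) + (46, 10). λ = (10 - 50)/(46 - 43) ≡ 13/3 mod 53. 3⁻¹ ≡ 18 (mod 53) since 3·18 = 54 ≡ 1, so λ ≡ 22.
  x = λ² - 43 - 46 = 484 - 89 ≡ 24; y = λ·(43 - 24) - 50 ≡ 50. → (24, 50)
4Q: (24, 50) + (46, 10). λ = (10 - 50)/(46 - 24) ≡ 13/22 mod 53. 22⁻¹ ≡ 41 (mod 53) since 22·41 = 902 ≡ 1, so λ ≡ 3.
  x = λ² - 24 - 46 = 9 - 70 ≡ 45; y = λ·(24 - 45) - 50 ≡ 46. → (45, 46)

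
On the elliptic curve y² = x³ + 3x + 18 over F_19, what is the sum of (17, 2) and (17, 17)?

The two points share x = 17 and their y-coordinates satisfy 2 + 17 ≡ 0 (mod 19), so they are inverses. Their sum is 𝒪.

O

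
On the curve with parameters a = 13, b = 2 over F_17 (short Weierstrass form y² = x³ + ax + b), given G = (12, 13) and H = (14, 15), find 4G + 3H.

(3, 0)

First 4G:
Repeated addition: build up to 4G.
2G: tangent at (12, 13): λ = (3·12² + 13)/(2·13) ≡ 3/9. 9⁻¹ ≡ 2 (mod 17) since 9·2 = 18 ≡ 1, so λ ≡ 3·2 ≡ 6.
  x = λ² - 12 - 12 = 36 - 24 ≡ 12; y = λ·(12 - 12) - 13 ≡ 4. → (12, 4)
3G: (12, 4) + (12, 13): same x and y₁ ≡ -y₂, so the sum is the point at infinity.
4G: the point at infinity + (12, 13) = (12, 13) (identity).
4G = (12, 13).
Next 3H:
Repeated addition: build up to 3H.
2H: tangent at (14, 15): λ = (3·14² + 13)/(2·15) ≡ 6/13. 13⁻¹ ≡ 4 (mod 17) since 13·4 = 52 ≡ 1, so λ ≡ 6·4 ≡ 7.
  x = λ² - 14 - 14 = 49 - 28 ≡ 4; y = λ·(14 - 4) - 15 ≡ 4. → (4, 4)
3H: (4, 4) + (14, 15). λ = (15 - 4)/(14 - 4) ≡ 11/10 mod 17. 10⁻¹ ≡ 12 (mod 17) since 10·12 = 120 ≡ 1, so λ ≡ 13.
  x = λ² - 4 - 14 = 169 - 18 ≡ 15; y = λ·(4 - 15) - 4 ≡ 6. → (15, 6)
3H = (15, 6).
Finally 4G + 3H:
(12, 13) + (15, 6). λ = (6 - 13)/(15 - 12) ≡ 10/3 mod 17. 3⁻¹ ≡ 6 (mod 17) since 3·6 = 18 ≡ 1, so λ ≡ 9.
  x = λ² - 12 - 15 = 81 - 27 ≡ 3; y = λ·(12 - 3) - 13 ≡ 0. → (3, 0)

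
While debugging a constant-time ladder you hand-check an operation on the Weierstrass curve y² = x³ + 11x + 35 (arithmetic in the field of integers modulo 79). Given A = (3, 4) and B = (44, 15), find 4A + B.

(58, 55)

First 4A:
Double-and-add on 4 = (100)₂. Start with A = (3, 4) for the leading 1-bit.
double: tangent at (3, 4): λ = (3·3² + 11)/(2·4) ≡ 38/8. 8⁻¹ ≡ 10 (mod 79), so λ ≡ 38·10 ≡ 64.
  x = λ² - 3 - 3 = 4096 - 6 ≡ 61; y = λ·(3 - 61) - 4 ≡ 76. → (61, 76)
double: tangent at (61, 76): λ = (3·61² + 11)/(2·76) ≡ 35/73. 73⁻¹ ≡ 13 (mod 79), so λ ≡ 35·13 ≡ 60.
  x = λ² - 61 - 61 = 3600 - 122 ≡ 2; y = λ·(61 - 2) - 76 ≡ 67. → (2, 67)
4A = (2, 67).
Finally 4A + B:
(2, 67) + (44, 15). λ = (15 - 67)/(44 - 2) ≡ 27/42 mod 79. 42⁻¹ ≡ 32 (mod 79), so λ ≡ 74.
  x = λ² - 2 - 44 = 5476 - 46 ≡ 58; y = λ·(2 - 58) - 67 ≡ 55. → (58, 55)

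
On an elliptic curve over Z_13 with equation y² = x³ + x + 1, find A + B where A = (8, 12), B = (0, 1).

(8, 12) + (0, 1). λ = (1 - 12)/(0 - 8) ≡ 2/5 mod 13. 5⁻¹ ≡ 8 (mod 13), so λ ≡ 3.
  x = λ² - 8 - 0 = 9 - 8 ≡ 1; y = λ·(8 - 1) - 12 ≡ 9. → (1, 9)

(1, 9)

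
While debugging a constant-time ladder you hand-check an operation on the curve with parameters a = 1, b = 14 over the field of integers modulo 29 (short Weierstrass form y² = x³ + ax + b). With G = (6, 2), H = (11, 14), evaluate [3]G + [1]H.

(26, 10)

First 3G:
Repeated addition: build up to 3G.
2G: tangent at (6, 2): λ = (3·6² + 1)/(2·2) ≡ 22/4. 4⁻¹ ≡ 22 (mod 29), so λ ≡ 22·22 ≡ 20.
  x = λ² - 6 - 6 = 400 - 12 ≡ 11; y = λ·(6 - 11) - 2 ≡ 14. → (11, 14)
3G: (11, 14) + (6, 2). λ = (2 - 14)/(6 - 11) ≡ 17/24 mod 29. 24⁻¹ ≡ 23 (mod 29) since 24·23 = 552 ≡ 1, so λ ≡ 14.
  x = λ² - 11 - 6 = 196 - 17 ≡ 5; y = λ·(11 - 5) - 14 ≡ 12. → (5, 12)
3G = (5, 12).
Finally 3G + H:
(5, 12) + (11, 14). λ = (14 - 12)/(11 - 5) ≡ 2/6 mod 29. 6⁻¹ ≡ 5 (mod 29), so λ ≡ 10.
  x = λ² - 5 - 11 = 100 - 16 ≡ 26; y = λ·(5 - 26) - 12 ≡ 10. → (26, 10)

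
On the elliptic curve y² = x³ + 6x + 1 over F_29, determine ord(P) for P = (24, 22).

12

2P: tangent at (24, 22): λ = (3·24² + 6)/(2·22) ≡ 23/15. 15⁻¹ ≡ 2 (mod 29), so λ ≡ 23·2 ≡ 17.
  x = λ² - 24 - 24 = 289 - 48 ≡ 9; y = λ·(24 - 9) - 22 ≡ 1. → (9, 1)
3P: (9, 1) + (24, 22). λ = (22 - 1)/(24 - 9) ≡ 21/15 mod 29. 15⁻¹ ≡ 2 (mod 29), so λ ≡ 13.
  x = λ² - 9 - 24 = 169 - 33 ≡ 20; y = λ·(9 - 20) - 1 ≡ 1. → (20, 1)
4P: (20, 1) + (24, 22). λ = (22 - 1)/(24 - 20) ≡ 21/4 mod 29. 4⁻¹ ≡ 22 (mod 29), so λ ≡ 27.
  x = λ² - 20 - 24 = 729 - 44 ≡ 18; y = λ·(20 - 18) - 1 ≡ 24. → (18, 24)
5P: (18, 24) + (24, 22). λ = (22 - 24)/(24 - 18) ≡ 27/6 mod 29. 6⁻¹ ≡ 5 (mod 29) since 6·5 = 30 ≡ 1, so λ ≡ 19.
  x = λ² - 18 - 24 = 361 - 42 ≡ 0; y = λ·(18 - 0) - 24 ≡ 28. → (0, 28)
6P: (0, 28) + (24, 22). λ = (22 - 28)/(24 - 0) ≡ 23/24 mod 29. 24⁻¹ ≡ 23 (mod 29) since 24·23 = 552 ≡ 1, so λ ≡ 7.
  x = λ² - 0 - 24 = 49 - 24 ≡ 25; y = λ·(0 - 25) - 28 ≡ 0. → (25, 0)
7P: (25, 0) + (24, 22). λ = (22 - 0)/(24 - 25) ≡ 22/28 mod 29. 28⁻¹ ≡ 28 (mod 29), so λ ≡ 7.
  x = λ² - 25 - 24 = 49 - 49 ≡ 0; y = λ·(25 - 0) - 0 ≡ 1. → (0, 1)
8P: (0, 1) + (24, 22). λ = (22 - 1)/(24 - 0) ≡ 21/24 mod 29. 24⁻¹ ≡ 23 (mod 29) since 24·23 = 552 ≡ 1, so λ ≡ 19.
  x = λ² - 0 - 24 = 361 - 24 ≡ 18; y = λ·(0 - 18) - 1 ≡ 5. → (18, 5)
9P: (18, 5) + (24, 22). λ = (22 - 5)/(24 - 18) ≡ 17/6 mod 29. 6⁻¹ ≡ 5 (mod 29) since 6·5 = 30 ≡ 1, so λ ≡ 27.
  x = λ² - 18 - 24 = 729 - 42 ≡ 20; y = λ·(18 - 20) - 5 ≡ 28. → (20, 28)
10P: (20, 28) + (24, 22). λ = (22 - 28)/(24 - 20) ≡ 23/4 mod 29. 4⁻¹ ≡ 22 (mod 29) since 4·22 = 88 ≡ 1, so λ ≡ 13.
  x = λ² - 20 - 24 = 169 - 44 ≡ 9; y = λ·(20 - 9) - 28 ≡ 28. → (9, 28)
11P: (9, 28) + (24, 22). λ = (22 - 28)/(24 - 9) ≡ 23/15 mod 29. 15⁻¹ ≡ 2 (mod 29), so λ ≡ 17.
  x = λ² - 9 - 24 = 289 - 33 ≡ 24; y = λ·(9 - 24) - 28 ≡ 7. → (24, 7)
12P: (24, 7) + (24, 22): same x and y₁ ≡ -y₂, so the sum is ∞.
12P = ∞, so the order is 12.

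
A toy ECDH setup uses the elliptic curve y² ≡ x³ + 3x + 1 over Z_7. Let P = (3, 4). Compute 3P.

(0, 6)

Repeated addition: build up to 3P.
2P: tangent at (3, 4): λ = (3·3² + 3)/(2·4) ≡ 2/1. 1⁻¹ ≡ 1 (mod 7) since 1·1 = 1 ≡ 1, so λ ≡ 2·1 ≡ 2.
  x = λ² - 3 - 3 = 4 - 6 ≡ 5; y = λ·(3 - 5) - 4 ≡ 6. → (5, 6)
3P: (5, 6) + (3, 4). λ = (4 - 6)/(3 - 5) ≡ 5/5 mod 7. 5⁻¹ ≡ 3 (mod 7), so λ ≡ 1.
  x = λ² - 5 - 3 = 1 - 8 ≡ 0; y = λ·(5 - 0) - 6 ≡ 6. → (0, 6)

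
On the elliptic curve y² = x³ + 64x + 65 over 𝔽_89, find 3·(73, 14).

(12, 46)

Write P = (73, 14).
Repeated addition: build up to 3P.
2P: tangent at (73, 14): λ = (3·73² + 64)/(2·14) ≡ 31/28. 28⁻¹ ≡ 35 (mod 89) since 28·35 = 980 ≡ 1, so λ ≡ 31·35 ≡ 17.
  x = λ² - 73 - 73 = 289 - 146 ≡ 54; y = λ·(73 - 54) - 14 ≡ 42. → (54, 42)
3P: (54, 42) + (73, 14). λ = (14 - 42)/(73 - 54) ≡ 61/19 mod 89. 19⁻¹ ≡ 75 (mod 89), so λ ≡ 36.
  x = λ² - 54 - 73 = 1296 - 127 ≡ 12; y = λ·(54 - 12) - 42 ≡ 46. → (12, 46)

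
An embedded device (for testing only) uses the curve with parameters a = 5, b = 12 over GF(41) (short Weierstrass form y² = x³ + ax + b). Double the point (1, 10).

tangent at (1, 10): λ = (3·1² + 5)/(2·10) ≡ 8/20. 20⁻¹ ≡ 39 (mod 41), so λ ≡ 8·39 ≡ 25.
  x = λ² - 1 - 1 = 625 - 2 ≡ 8; y = λ·(1 - 8) - 10 ≡ 20. → (8, 20)

(8, 20)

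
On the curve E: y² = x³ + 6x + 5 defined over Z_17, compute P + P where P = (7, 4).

(3, 13)

tangent at (7, 4): λ = (3·7² + 6)/(2·4) ≡ 0/8. 8⁻¹ ≡ 15 (mod 17), so λ ≡ 0·15 ≡ 0.
  x = λ² - 7 - 7 = 0 - 14 ≡ 3; y = λ·(7 - 3) - 4 ≡ 13. → (3, 13)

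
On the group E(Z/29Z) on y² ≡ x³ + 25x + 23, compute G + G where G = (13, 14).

tangent at (13, 14): λ = (3·13² + 25)/(2·14) ≡ 10/28. 28⁻¹ ≡ 28 (mod 29), so λ ≡ 10·28 ≡ 19.
  x = λ² - 13 - 13 = 361 - 26 ≡ 16; y = λ·(13 - 16) - 14 ≡ 16. → (16, 16)

(16, 16)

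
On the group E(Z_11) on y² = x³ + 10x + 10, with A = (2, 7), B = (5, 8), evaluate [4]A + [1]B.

(6, 0)

First 4A:
Double-and-add on 4 = (100)₂. Start with A = (2, 7) for the leading 1-bit.
double: tangent at (2, 7): λ = (3·2² + 10)/(2·7) ≡ 0/3. 3⁻¹ ≡ 4 (mod 11), so λ ≡ 0·4 ≡ 0.
  x = λ² - 2 - 2 = 0 - 4 ≡ 7; y = λ·(2 - 7) - 7 ≡ 4. → (7, 4)
double: tangent at (7, 4): λ = (3·7² + 10)/(2·4) ≡ 3/8. 8⁻¹ ≡ 7 (mod 11), so λ ≡ 3·7 ≡ 10.
  x = λ² - 7 - 7 = 100 - 14 ≡ 9; y = λ·(7 - 9) - 4 ≡ 9. → (9, 9)
4A = (9, 9).
Finally 4A + B:
(9, 9) + (5, 8). λ = (8 - 9)/(5 - 9) ≡ 10/7 mod 11. 7⁻¹ ≡ 8 (mod 11), so λ ≡ 3.
  x = λ² - 9 - 5 = 9 - 14 ≡ 6; y = λ·(9 - 6) - 9 ≡ 0. → (6, 0)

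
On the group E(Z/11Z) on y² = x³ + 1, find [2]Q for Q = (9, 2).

tangent at (9, 2): λ = (3·9² + 0)/(2·2) ≡ 1/4. 4⁻¹ ≡ 3 (mod 11), so λ ≡ 1·3 ≡ 3.
  x = λ² - 9 - 9 = 9 - 18 ≡ 2; y = λ·(9 - 2) - 2 ≡ 8. → (2, 8)

(2, 8)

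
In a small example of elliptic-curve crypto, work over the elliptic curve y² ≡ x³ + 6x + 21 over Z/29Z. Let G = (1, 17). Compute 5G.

(27, 1)

Repeated addition: build up to 5G.
2G: tangent at (1, 17): λ = (3·1² + 6)/(2·17) ≡ 9/5. 5⁻¹ ≡ 6 (mod 29) since 5·6 = 30 ≡ 1, so λ ≡ 9·6 ≡ 25.
  x = λ² - 1 - 1 = 625 - 2 ≡ 14; y = λ·(1 - 14) - 17 ≡ 6. → (14, 6)
3G: (14, 6) + (1, 17). λ = (17 - 6)/(1 - 14) ≡ 11/16 mod 29. 16⁻¹ ≡ 20 (mod 29) since 16·20 = 320 ≡ 1, so λ ≡ 17.
  x = λ² - 14 - 1 = 289 - 15 ≡ 13; y = λ·(14 - 13) - 6 ≡ 11. → (13, 11)
4G: (13, 11) + (1, 17). λ = (17 - 11)/(1 - 13) ≡ 6/17 mod 29. 17⁻¹ ≡ 12 (mod 29), so λ ≡ 14.
  x = λ² - 13 - 1 = 196 - 14 ≡ 8; y = λ·(13 - 8) - 11 ≡ 1. → (8, 1)
5G: (8, 1) + (1, 17). λ = (17 - 1)/(1 - 8) ≡ 16/22 mod 29. 22⁻¹ ≡ 4 (mod 29), so λ ≡ 6.
  x = λ² - 8 - 1 = 36 - 9 ≡ 27; y = λ·(8 - 27) - 1 ≡ 1. → (27, 1)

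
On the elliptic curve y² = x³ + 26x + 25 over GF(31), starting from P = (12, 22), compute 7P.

Double-and-add on 7 = (111)₂. Start with P = (12, 22) for the leading 1-bit.
double: tangent at (12, 22): λ = (3·12² + 26)/(2·22) ≡ 24/13. 13⁻¹ ≡ 12 (mod 31) since 13·12 = 156 ≡ 1, so λ ≡ 24·12 ≡ 9.
  x = λ² - 12 - 12 = 81 - 24 ≡ 26; y = λ·(12 - 26) - 22 ≡ 7. → (26, 7)
add P: (26, 7) + (12, 22). λ = (22 - 7)/(12 - 26) ≡ 15/17 mod 31. 17⁻¹ ≡ 11 (mod 31) since 17·11 = 187 ≡ 1, so λ ≡ 10.
  x = λ² - 26 - 12 = 100 - 38 ≡ 0; y = λ·(26 - 0) - 7 ≡ 5. → (0, 5)
double: tangent at (0, 5): λ = (3·0² + 26)/(2·5) ≡ 26/10. 10⁻¹ ≡ 28 (mod 31) since 10·28 = 280 ≡ 1, so λ ≡ 26·28 ≡ 15.
  x = λ² - 0 - 0 = 225 - 0 ≡ 8; y = λ·(0 - 8) - 5 ≡ 30. → (8, 30)
add P: (8, 30) + (12, 22). λ = (22 - 30)/(12 - 8) ≡ 23/4 mod 31. 4⁻¹ ≡ 8 (mod 31) since 4·8 = 32 ≡ 1, so λ ≡ 29.
  x = λ² - 8 - 12 = 841 - 20 ≡ 15; y = λ·(8 - 15) - 30 ≡ 15. → (15, 15)

(15, 15)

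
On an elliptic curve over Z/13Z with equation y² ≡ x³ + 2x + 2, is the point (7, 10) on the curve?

no

y² = 10² ≡ 9; x³ + 2x + 2 = 359 ≡ 8 (mod 13). 9 ≠ 8.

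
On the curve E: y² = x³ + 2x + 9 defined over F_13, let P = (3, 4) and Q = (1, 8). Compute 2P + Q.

First 2P:
Repeated addition: build up to 2P.
2P: tangent at (3, 4): λ = (3·3² + 2)/(2·4) ≡ 3/8. 8⁻¹ ≡ 5 (mod 13) since 8·5 = 40 ≡ 1, so λ ≡ 3·5 ≡ 2.
  x = λ² - 3 - 3 = 4 - 6 ≡ 11; y = λ·(3 - 11) - 4 ≡ 6. → (11, 6)
2P = (11, 6).
Finally 2P + Q:
(11, 6) + (1, 8). λ = (8 - 6)/(1 - 11) ≡ 2/3 mod 13. 3⁻¹ ≡ 9 (mod 13), so λ ≡ 5.
  x = λ² - 11 - 1 = 25 - 12 ≡ 0; y = λ·(11 - 0) - 6 ≡ 10. → (0, 10)

(0, 10)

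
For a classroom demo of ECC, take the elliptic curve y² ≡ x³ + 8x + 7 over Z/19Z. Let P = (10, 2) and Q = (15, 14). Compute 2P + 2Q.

First 2P:
Repeated addition: build up to 2P.
2P: tangent at (10, 2): λ = (3·10² + 8)/(2·2) ≡ 4/4. 4⁻¹ ≡ 5 (mod 19) since 4·5 = 20 ≡ 1, so λ ≡ 4·5 ≡ 1.
  x = λ² - 10 - 10 = 1 - 20 ≡ 0; y = λ·(10 - 0) - 2 ≡ 8. → (0, 8)
2P = (0, 8).
Next 2Q:
Repeated addition: build up to 2Q.
2Q: tangent at (15, 14): λ = (3·15² + 8)/(2·14) ≡ 18/9. 9⁻¹ ≡ 17 (mod 19) since 9·17 = 153 ≡ 1, so λ ≡ 18·17 ≡ 2.
  x = λ² - 15 - 15 = 4 - 30 ≡ 12; y = λ·(15 - 12) - 14 ≡ 11. → (12, 11)
2Q = (12, 11).
Finally 2P + 2Q:
(0, 8) + (12, 11). λ = (11 - 8)/(12 - 0) ≡ 3/12 mod 19. 12⁻¹ ≡ 8 (mod 19), so λ ≡ 5.
  x = λ² - 0 - 12 = 25 - 12 ≡ 13; y = λ·(0 - 13) - 8 ≡ 3. → (13, 3)

(13, 3)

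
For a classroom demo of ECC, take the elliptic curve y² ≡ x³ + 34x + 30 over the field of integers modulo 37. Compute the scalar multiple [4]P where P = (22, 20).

(18, 6)

Double-and-add on 4 = (100)₂. Start with P = (22, 20) for the leading 1-bit.
double: tangent at (22, 20): λ = (3·22² + 34)/(2·20) ≡ 6/3. 3⁻¹ ≡ 25 (mod 37) since 3·25 = 75 ≡ 1, so λ ≡ 6·25 ≡ 2.
  x = λ² - 22 - 22 = 4 - 44 ≡ 34; y = λ·(22 - 34) - 20 ≡ 30. → (34, 30)
double: tangent at (34, 30): λ = (3·34² + 34)/(2·30) ≡ 24/23. 23⁻¹ ≡ 29 (mod 37), so λ ≡ 24·29 ≡ 30.
  x = λ² - 34 - 34 = 900 - 68 ≡ 18; y = λ·(34 - 18) - 30 ≡ 6. → (18, 6)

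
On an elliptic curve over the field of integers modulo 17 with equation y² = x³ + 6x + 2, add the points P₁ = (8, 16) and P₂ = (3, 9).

(10, 5)

(8, 16) + (3, 9). λ = (9 - 16)/(3 - 8) ≡ 10/12 mod 17. 12⁻¹ ≡ 10 (mod 17), so λ ≡ 15.
  x = λ² - 8 - 3 = 225 - 11 ≡ 10; y = λ·(8 - 10) - 16 ≡ 5. → (10, 5)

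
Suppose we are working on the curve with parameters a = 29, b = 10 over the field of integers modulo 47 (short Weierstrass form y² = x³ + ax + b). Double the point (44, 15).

(31, 3)

tangent at (44, 15): λ = (3·44² + 29)/(2·15) ≡ 9/30. 30⁻¹ ≡ 11 (mod 47), so λ ≡ 9·11 ≡ 5.
  x = λ² - 44 - 44 = 25 - 88 ≡ 31; y = λ·(44 - 31) - 15 ≡ 3. → (31, 3)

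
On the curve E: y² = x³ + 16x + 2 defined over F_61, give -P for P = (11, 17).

-(11, 17) = (11, -17 mod 61) = (11, 44).

(11, 44)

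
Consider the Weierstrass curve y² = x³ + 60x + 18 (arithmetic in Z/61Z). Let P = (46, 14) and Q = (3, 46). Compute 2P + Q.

First 2P:
Repeated addition: build up to 2P.
2P: tangent at (46, 14): λ = (3·46² + 60)/(2·14) ≡ 3/28. 28⁻¹ ≡ 24 (mod 61), so λ ≡ 3·24 ≡ 11.
  x = λ² - 46 - 46 = 121 - 92 ≡ 29; y = λ·(46 - 29) - 14 ≡ 51. → (29, 51)
2P = (29, 51).
Finally 2P + Q:
(29, 51) + (3, 46). λ = (46 - 51)/(3 - 29) ≡ 56/35 mod 61. 35⁻¹ ≡ 7 (mod 61) since 35·7 = 245 ≡ 1, so λ ≡ 26.
  x = λ² - 29 - 3 = 676 - 32 ≡ 34; y = λ·(29 - 34) - 51 ≡ 2. → (34, 2)

(34, 2)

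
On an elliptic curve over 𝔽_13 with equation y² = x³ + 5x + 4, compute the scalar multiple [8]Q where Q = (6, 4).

(4, 6)

Double-and-add on 8 = (1000)₂. Start with Q = (6, 4) for the leading 1-bit.
double: tangent at (6, 4): λ = (3·6² + 5)/(2·4) ≡ 9/8. 8⁻¹ ≡ 5 (mod 13) since 8·5 = 40 ≡ 1, so λ ≡ 9·5 ≡ 6.
  x = λ² - 6 - 6 = 36 - 12 ≡ 11; y = λ·(6 - 11) - 4 ≡ 5. → (11, 5)
double: tangent at (11, 5): λ = (3·11² + 5)/(2·5) ≡ 4/10. 10⁻¹ ≡ 4 (mod 13) since 10·4 = 40 ≡ 1, so λ ≡ 4·4 ≡ 3.
  x = λ² - 11 - 11 = 9 - 22 ≡ 0; y = λ·(11 - 0) - 5 ≡ 2. → (0, 2)
double: tangent at (0, 2): λ = (3·0² + 5)/(2·2) ≡ 5/4. 4⁻¹ ≡ 10 (mod 13), so λ ≡ 5·10 ≡ 11.
  x = λ² - 0 - 0 = 121 - 0 ≡ 4; y = λ·(0 - 4) - 2 ≡ 6. → (4, 6)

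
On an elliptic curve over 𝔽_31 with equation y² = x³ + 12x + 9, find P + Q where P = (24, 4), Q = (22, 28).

(5, 16)

(24, 4) + (22, 28). λ = (28 - 4)/(22 - 24) ≡ 24/29 mod 31. 29⁻¹ ≡ 15 (mod 31) since 29·15 = 435 ≡ 1, so λ ≡ 19.
  x = λ² - 24 - 22 = 361 - 46 ≡ 5; y = λ·(24 - 5) - 4 ≡ 16. → (5, 16)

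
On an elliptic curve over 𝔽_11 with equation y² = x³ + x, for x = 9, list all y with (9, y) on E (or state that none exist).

1, 10

x³ + 1x + 0 = 738 ≡ 1 (mod 11).
Square roots of 1 mod 11: 1 and 10 (since 1² = 1 ≡ 1).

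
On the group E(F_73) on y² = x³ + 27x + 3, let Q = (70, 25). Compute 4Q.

(53, 71)

Double-and-add on 4 = (100)₂. Start with Q = (70, 25) for the leading 1-bit.
double: tangent at (70, 25): λ = (3·70² + 27)/(2·25) ≡ 54/50. 50⁻¹ ≡ 19 (mod 73), so λ ≡ 54·19 ≡ 4.
  x = λ² - 70 - 70 = 16 - 140 ≡ 22; y = λ·(70 - 22) - 25 ≡ 21. → (22, 21)
double: tangent at (22, 21): λ = (3·22² + 27)/(2·21) ≡ 19/42. 42⁻¹ ≡ 40 (mod 73), so λ ≡ 19·40 ≡ 30.
  x = λ² - 22 - 22 = 900 - 44 ≡ 53; y = λ·(22 - 53) - 21 ≡ 71. → (53, 71)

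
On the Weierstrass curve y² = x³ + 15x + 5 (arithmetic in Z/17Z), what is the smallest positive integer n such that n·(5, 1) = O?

2P: tangent at (5, 1): λ = (3·5² + 15)/(2·1) ≡ 5/2. 2⁻¹ ≡ 9 (mod 17), so λ ≡ 5·9 ≡ 11.
  x = λ² - 5 - 5 = 121 - 10 ≡ 9; y = λ·(5 - 9) - 1 ≡ 6. → (9, 6)
3P: (9, 6) + (5, 1). λ = (1 - 6)/(5 - 9) ≡ 12/13 mod 17. 13⁻¹ ≡ 4 (mod 17) since 13·4 = 52 ≡ 1, so λ ≡ 14.
  x = λ² - 9 - 5 = 196 - 14 ≡ 12; y = λ·(9 - 12) - 6 ≡ 3. → (12, 3)
4P: (12, 3) + (5, 1). λ = (1 - 3)/(5 - 12) ≡ 15/10 mod 17. 10⁻¹ ≡ 12 (mod 17), so λ ≡ 10.
  x = λ² - 12 - 5 = 100 - 17 ≡ 15; y = λ·(12 - 15) - 3 ≡ 1. → (15, 1)
5P: (15, 1) + (5, 1). λ = (1 - 1)/(5 - 15) ≡ 0/7 mod 17. 7⁻¹ ≡ 5 (mod 17), so λ ≡ 0.
  x = λ² - 15 - 5 = 0 - 20 ≡ 14; y = λ·(15 - 14) - 1 ≡ 16. → (14, 16)
6P: (14, 16) + (5, 1). λ = (1 - 16)/(5 - 14) ≡ 2/8 mod 17. 8⁻¹ ≡ 15 (mod 17), so λ ≡ 13.
  x = λ² - 14 - 5 = 169 - 19 ≡ 14; y = λ·(14 - 14) - 16 ≡ 1. → (14, 1)
7P: (14, 1) + (5, 1). λ = (1 - 1)/(5 - 14) ≡ 0/8 mod 17. 8⁻¹ ≡ 15 (mod 17) since 8·15 = 120 ≡ 1, so λ ≡ 0.
  x = λ² - 14 - 5 = 0 - 19 ≡ 15; y = λ·(14 - 15) - 1 ≡ 16. → (15, 16)
8P: (15, 16) + (5, 1). λ = (1 - 16)/(5 - 15) ≡ 2/7 mod 17. 7⁻¹ ≡ 5 (mod 17), so λ ≡ 10.
  x = λ² - 15 - 5 = 100 - 20 ≡ 12; y = λ·(15 - 12) - 16 ≡ 14. → (12, 14)
9P: (12, 14) + (5, 1). λ = (1 - 14)/(5 - 12) ≡ 4/10 mod 17. 10⁻¹ ≡ 12 (mod 17) since 10·12 = 120 ≡ 1, so λ ≡ 14.
  x = λ² - 12 - 5 = 196 - 17 ≡ 9; y = λ·(12 - 9) - 14 ≡ 11. → (9, 11)
10P: (9, 11) + (5, 1). λ = (1 - 11)/(5 - 9) ≡ 7/13 mod 17. 13⁻¹ ≡ 4 (mod 17), so λ ≡ 11.
  x = λ² - 9 - 5 = 121 - 14 ≡ 5; y = λ·(9 - 5) - 11 ≡ 16. → (5, 16)
11P: (5, 16) + (5, 1): same x and y₁ ≡ -y₂, so the sum is O.
11P = O, so the order is 11.

11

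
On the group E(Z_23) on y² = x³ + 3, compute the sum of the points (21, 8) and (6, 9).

(5, 17)

(21, 8) + (6, 9). λ = (9 - 8)/(6 - 21) ≡ 1/8 mod 23. 8⁻¹ ≡ 3 (mod 23), so λ ≡ 3.
  x = λ² - 21 - 6 = 9 - 27 ≡ 5; y = λ·(21 - 5) - 8 ≡ 17. → (5, 17)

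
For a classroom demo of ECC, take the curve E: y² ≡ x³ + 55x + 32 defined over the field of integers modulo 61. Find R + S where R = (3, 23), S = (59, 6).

(3, 23) + (59, 6). λ = (6 - 23)/(59 - 3) ≡ 44/56 mod 61. 56⁻¹ ≡ 12 (mod 61) since 56·12 = 672 ≡ 1, so λ ≡ 40.
  x = λ² - 3 - 59 = 1600 - 62 ≡ 13; y = λ·(3 - 13) - 23 ≡ 4. → (13, 4)

(13, 4)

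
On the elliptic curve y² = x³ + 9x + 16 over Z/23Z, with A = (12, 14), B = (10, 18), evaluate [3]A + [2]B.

(3, 1)

First 3A:
Repeated addition: build up to 3A.
2A: tangent at (12, 14): λ = (3·12² + 9)/(2·14) ≡ 4/5. 5⁻¹ ≡ 14 (mod 23) since 5·14 = 70 ≡ 1, so λ ≡ 4·14 ≡ 10.
  x = λ² - 12 - 12 = 100 - 24 ≡ 7; y = λ·(12 - 7) - 14 ≡ 13. → (7, 13)
3A: (7, 13) + (12, 14). λ = (14 - 13)/(12 - 7) ≡ 1/5 mod 23. 5⁻¹ ≡ 14 (mod 23), so λ ≡ 14.
  x = λ² - 7 - 12 = 196 - 19 ≡ 16; y = λ·(7 - 16) - 13 ≡ 22. → (16, 22)
3A = (16, 22).
Next 2B:
Repeated addition: build up to 2B.
2B: tangent at (10, 18): λ = (3·10² + 9)/(2·18) ≡ 10/13. 13⁻¹ ≡ 16 (mod 23), so λ ≡ 10·16 ≡ 22.
  x = λ² - 10 - 10 = 484 - 20 ≡ 4; y = λ·(10 - 4) - 18 ≡ 22. → (4, 22)
2B = (4, 22).
Finally 3A + 2B:
(16, 22) + (4, 22). λ = (22 - 22)/(4 - 16) ≡ 0/11 mod 23. 11⁻¹ ≡ 21 (mod 23), so λ ≡ 0.
  x = λ² - 16 - 4 = 0 - 20 ≡ 3; y = λ·(16 - 3) - 22 ≡ 1. → (3, 1)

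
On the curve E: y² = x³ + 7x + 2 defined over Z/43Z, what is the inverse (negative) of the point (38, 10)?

(38, 33)

-(38, 10) = (38, -10 mod 43) = (38, 33).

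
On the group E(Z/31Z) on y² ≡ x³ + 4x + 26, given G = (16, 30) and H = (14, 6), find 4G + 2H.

First 4G:
Repeated addition: build up to 4G.
2G: tangent at (16, 30): λ = (3·16² + 4)/(2·30) ≡ 28/29. 29⁻¹ ≡ 15 (mod 31), so λ ≡ 28·15 ≡ 17.
  x = λ² - 16 - 16 = 289 - 32 ≡ 9; y = λ·(16 - 9) - 30 ≡ 27. → (9, 27)
3G: (9, 27) + (16, 30). λ = (30 - 27)/(16 - 9) ≡ 3/7 mod 31. 7⁻¹ ≡ 9 (mod 31) since 7·9 = 63 ≡ 1, so λ ≡ 27.
  x = λ² - 9 - 16 = 729 - 25 ≡ 22; y = λ·(9 - 22) - 27 ≡ 25. → (22, 25)
4G: (22, 25) + (16, 30). λ = (30 - 25)/(16 - 22) ≡ 5/25 mod 31. 25⁻¹ ≡ 5 (mod 31), so λ ≡ 25.
  x = λ² - 22 - 16 = 625 - 38 ≡ 29; y = λ·(22 - 29) - 25 ≡ 17. → (29, 17)
4G = (29, 17).
Next 2H:
Repeated addition: build up to 2H.
2H: tangent at (14, 6): λ = (3·14² + 4)/(2·6) ≡ 3/12. 12⁻¹ ≡ 13 (mod 31) since 12·13 = 156 ≡ 1, so λ ≡ 3·13 ≡ 8.
  x = λ² - 14 - 14 = 64 - 28 ≡ 5; y = λ·(14 - 5) - 6 ≡ 4. → (5, 4)
2H = (5, 4).
Finally 4G + 2H:
(29, 17) + (5, 4). λ = (4 - 17)/(5 - 29) ≡ 18/7 mod 31. 7⁻¹ ≡ 9 (mod 31) since 7·9 = 63 ≡ 1, so λ ≡ 7.
  x = λ² - 29 - 5 = 49 - 34 ≡ 15; y = λ·(29 - 15) - 17 ≡ 19. → (15, 19)

(15, 19)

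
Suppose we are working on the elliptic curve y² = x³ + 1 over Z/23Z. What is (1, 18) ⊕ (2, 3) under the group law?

(15, 8)

(1, 18) + (2, 3). λ = (3 - 18)/(2 - 1) ≡ 8/1 mod 23. 1⁻¹ ≡ 1 (mod 23), so λ ≡ 8.
  x = λ² - 1 - 2 = 64 - 3 ≡ 15; y = λ·(1 - 15) - 18 ≡ 8. → (15, 8)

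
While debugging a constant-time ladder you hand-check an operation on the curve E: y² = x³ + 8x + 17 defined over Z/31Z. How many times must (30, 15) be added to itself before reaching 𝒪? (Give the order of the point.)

2P: tangent at (30, 15): λ = (3·30² + 8)/(2·15) ≡ 11/30. 30⁻¹ ≡ 30 (mod 31) since 30·30 = 900 ≡ 1, so λ ≡ 11·30 ≡ 20.
  x = λ² - 30 - 30 = 400 - 60 ≡ 30; y = λ·(30 - 30) - 15 ≡ 16. → (30, 16)
3P: (30, 16) + (30, 15): same x and y₁ ≡ -y₂, so the sum is 𝒪.
3P = 𝒪, so the order is 3.

3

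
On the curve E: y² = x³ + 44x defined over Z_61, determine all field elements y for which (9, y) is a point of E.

x³ + 44x + 0 = 1125 ≡ 27 (mod 61).
Square roots of 27 mod 61: 24 and 37 (since 24² = 576 ≡ 27).

24, 37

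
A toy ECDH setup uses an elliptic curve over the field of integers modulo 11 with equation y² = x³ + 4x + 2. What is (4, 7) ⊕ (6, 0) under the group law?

(5, 2)

(4, 7) + (6, 0). λ = (0 - 7)/(6 - 4) ≡ 4/2 mod 11. 2⁻¹ ≡ 6 (mod 11), so λ ≡ 2.
  x = λ² - 4 - 6 = 4 - 10 ≡ 5; y = λ·(4 - 5) - 7 ≡ 2. → (5, 2)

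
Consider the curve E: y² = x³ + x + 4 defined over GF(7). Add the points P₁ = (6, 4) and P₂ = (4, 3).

(6, 4) + (4, 3). λ = (3 - 4)/(4 - 6) ≡ 6/5 mod 7. 5⁻¹ ≡ 3 (mod 7) since 5·3 = 15 ≡ 1, so λ ≡ 4.
  x = λ² - 6 - 4 = 16 - 10 ≡ 6; y = λ·(6 - 6) - 4 ≡ 3. → (6, 3)

(6, 3)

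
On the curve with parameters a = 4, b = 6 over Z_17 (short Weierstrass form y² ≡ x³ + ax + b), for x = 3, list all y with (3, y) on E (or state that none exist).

none

x³ + 4x + 6 = 45 ≡ 11 (mod 17).
11 is a non-residue mod 17; no y exists.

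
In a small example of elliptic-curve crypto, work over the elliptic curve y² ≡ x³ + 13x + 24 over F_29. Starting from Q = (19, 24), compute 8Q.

O

Double-and-add on 8 = (1000)₂. Start with Q = (19, 24) for the leading 1-bit.
double: tangent at (19, 24): λ = (3·19² + 13)/(2·24) ≡ 23/19. 19⁻¹ ≡ 26 (mod 29), so λ ≡ 23·26 ≡ 18.
  x = λ² - 19 - 19 = 324 - 38 ≡ 25; y = λ·(19 - 25) - 24 ≡ 13. → (25, 13)
double: tangent at (25, 13): λ = (3·25² + 13)/(2·13) ≡ 3/26. 26⁻¹ ≡ 19 (mod 29), so λ ≡ 3·19 ≡ 28.
  x = λ² - 25 - 25 = 784 - 50 ≡ 9; y = λ·(25 - 9) - 13 ≡ 0. → (9, 0)
double: (9, 0) + (9, 0): same x and y₁ ≡ -y₂, so the sum is the point at infinity.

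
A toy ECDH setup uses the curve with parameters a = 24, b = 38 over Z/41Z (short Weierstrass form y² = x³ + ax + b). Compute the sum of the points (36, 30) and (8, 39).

(36, 30) + (8, 39). λ = (39 - 30)/(8 - 36) ≡ 9/13 mod 41. 13⁻¹ ≡ 19 (mod 41), so λ ≡ 7.
  x = λ² - 36 - 8 = 49 - 44 ≡ 5; y = λ·(36 - 5) - 30 ≡ 23. → (5, 23)

(5, 23)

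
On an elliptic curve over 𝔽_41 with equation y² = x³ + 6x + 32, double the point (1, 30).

tangent at (1, 30): λ = (3·1² + 6)/(2·30) ≡ 9/19. 19⁻¹ ≡ 13 (mod 41), so λ ≡ 9·13 ≡ 35.
  x = λ² - 1 - 1 = 1225 - 2 ≡ 34; y = λ·(1 - 34) - 30 ≡ 4. → (34, 4)

(34, 4)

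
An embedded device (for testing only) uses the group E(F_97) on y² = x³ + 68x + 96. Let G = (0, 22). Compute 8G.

(44, 14)

Repeated addition: build up to 8G.
2G: tangent at (0, 22): λ = (3·0² + 68)/(2·22) ≡ 68/44. 44⁻¹ ≡ 86 (mod 97), so λ ≡ 68·86 ≡ 28.
  x = λ² - 0 - 0 = 784 - 0 ≡ 8; y = λ·(0 - 8) - 22 ≡ 45. → (8, 45)
3G: (8, 45) + (0, 22). λ = (22 - 45)/(0 - 8) ≡ 74/89 mod 97. 89⁻¹ ≡ 12 (mod 97) since 89·12 = 1068 ≡ 1, so λ ≡ 15.
  x = λ² - 8 - 0 = 225 - 8 ≡ 23; y = λ·(8 - 23) - 45 ≡ 21. → (23, 21)
4G: (23, 21) + (0, 22). λ = (22 - 21)/(0 - 23) ≡ 1/74 mod 97. 74⁻¹ ≡ 59 (mod 97), so λ ≡ 59.
  x = λ² - 23 - 0 = 3481 - 23 ≡ 63; y = λ·(23 - 63) - 21 ≡ 44. → (63, 44)
5G: (63, 44) + (0, 22). λ = (22 - 44)/(0 - 63) ≡ 75/34 mod 97. 34⁻¹ ≡ 20 (mod 97), so λ ≡ 45.
  x = λ² - 63 - 0 = 2025 - 63 ≡ 22; y = λ·(63 - 22) - 44 ≡ 55. → (22, 55)
6G: (22, 55) + (0, 22). λ = (22 - 55)/(0 - 22) ≡ 64/75 mod 97. 75⁻¹ ≡ 22 (mod 97), so λ ≡ 50.
  x = λ² - 22 - 0 = 2500 - 22 ≡ 53; y = λ·(22 - 53) - 55 ≡ 44. → (53, 44)
7G: (53, 44) + (0, 22). λ = (22 - 44)/(0 - 53) ≡ 75/44 mod 97. 44⁻¹ ≡ 86 (mod 97), so λ ≡ 48.
  x = λ² - 53 - 0 = 2304 - 53 ≡ 20; y = λ·(53 - 20) - 44 ≡ 85. → (20, 85)
8G: (20, 85) + (0, 22). λ = (22 - 85)/(0 - 20) ≡ 34/77 mod 97. 77⁻¹ ≡ 63 (mod 97) since 77·63 = 4851 ≡ 1, so λ ≡ 8.
  x = λ² - 20 - 0 = 64 - 20 ≡ 44; y = λ·(20 - 44) - 85 ≡ 14. → (44, 14)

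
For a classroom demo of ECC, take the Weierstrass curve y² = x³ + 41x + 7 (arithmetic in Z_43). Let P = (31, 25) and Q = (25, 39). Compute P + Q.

(31, 25) + (25, 39). λ = (39 - 25)/(25 - 31) ≡ 14/37 mod 43. 37⁻¹ ≡ 7 (mod 43) since 37·7 = 259 ≡ 1, so λ ≡ 12.
  x = λ² - 31 - 25 = 144 - 56 ≡ 2; y = λ·(31 - 2) - 25 ≡ 22. → (2, 22)

(2, 22)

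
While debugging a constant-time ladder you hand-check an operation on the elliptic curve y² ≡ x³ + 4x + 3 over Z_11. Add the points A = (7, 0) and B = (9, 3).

(7, 0) + (9, 3). λ = (3 - 0)/(9 - 7) ≡ 3/2 mod 11. 2⁻¹ ≡ 6 (mod 11), so λ ≡ 7.
  x = λ² - 7 - 9 = 49 - 16 ≡ 0; y = λ·(7 - 0) - 0 ≡ 5. → (0, 5)

(0, 5)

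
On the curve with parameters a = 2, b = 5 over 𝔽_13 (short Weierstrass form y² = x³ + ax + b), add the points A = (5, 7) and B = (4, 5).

(5, 7) + (4, 5). λ = (5 - 7)/(4 - 5) ≡ 11/12 mod 13. 12⁻¹ ≡ 12 (mod 13), so λ ≡ 2.
  x = λ² - 5 - 4 = 4 - 9 ≡ 8; y = λ·(5 - 8) - 7 ≡ 0. → (8, 0)

(8, 0)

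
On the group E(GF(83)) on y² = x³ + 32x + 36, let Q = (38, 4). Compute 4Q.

(25, 39)

Double-and-add on 4 = (100)₂. Start with Q = (38, 4) for the leading 1-bit.
double: tangent at (38, 4): λ = (3·38² + 32)/(2·4) ≡ 48/8. 8⁻¹ ≡ 52 (mod 83), so λ ≡ 48·52 ≡ 6.
  x = λ² - 38 - 38 = 36 - 76 ≡ 43; y = λ·(38 - 43) - 4 ≡ 49. → (43, 49)
double: tangent at (43, 49): λ = (3·43² + 32)/(2·49) ≡ 18/15. 15⁻¹ ≡ 72 (mod 83), so λ ≡ 18·72 ≡ 51.
  x = λ² - 43 - 43 = 2601 - 86 ≡ 25; y = λ·(43 - 25) - 49 ≡ 39. → (25, 39)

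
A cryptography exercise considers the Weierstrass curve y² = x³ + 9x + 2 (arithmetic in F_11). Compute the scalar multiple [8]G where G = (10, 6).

(3, 10)

Repeated addition: build up to 8G.
2G: tangent at (10, 6): λ = (3·10² + 9)/(2·6) ≡ 1/1. 1⁻¹ ≡ 1 (mod 11), so λ ≡ 1·1 ≡ 1.
  x = λ² - 10 - 10 = 1 - 20 ≡ 3; y = λ·(10 - 3) - 6 ≡ 1. → (3, 1)
3G: (3, 1) + (10, 6). λ = (6 - 1)/(10 - 3) ≡ 5/7 mod 11. 7⁻¹ ≡ 8 (mod 11), so λ ≡ 7.
  x = λ² - 3 - 10 = 49 - 13 ≡ 3; y = λ·(3 - 3) - 1 ≡ 10. → (3, 10)
4G: (3, 10) + (10, 6). λ = (6 - 10)/(10 - 3) ≡ 7/7 mod 11. 7⁻¹ ≡ 8 (mod 11), so λ ≡ 1.
  x = λ² - 3 - 10 = 1 - 13 ≡ 10; y = λ·(3 - 10) - 10 ≡ 5. → (10, 5)
5G: (10, 5) + (10, 6): same x and y₁ ≡ -y₂, so the sum is O.
6G: O + (10, 6) = (10, 6) (identity).
7G: tangent at (10, 6): λ = (3·10² + 9)/(2·6) ≡ 1/1. 1⁻¹ ≡ 1 (mod 11), so λ ≡ 1·1 ≡ 1.
  x = λ² - 10 - 10 = 1 - 20 ≡ 3; y = λ·(10 - 3) - 6 ≡ 1. → (3, 1)
8G: (3, 1) + (10, 6). λ = (6 - 1)/(10 - 3) ≡ 5/7 mod 11. 7⁻¹ ≡ 8 (mod 11), so λ ≡ 7.
  x = λ² - 3 - 10 = 49 - 13 ≡ 3; y = λ·(3 - 3) - 1 ≡ 10. → (3, 10)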